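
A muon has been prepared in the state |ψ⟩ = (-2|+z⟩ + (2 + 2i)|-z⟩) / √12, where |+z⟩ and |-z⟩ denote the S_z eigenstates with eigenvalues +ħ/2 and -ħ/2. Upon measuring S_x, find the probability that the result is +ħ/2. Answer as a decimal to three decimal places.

0.167

|+x⟩ = (|+z⟩ + |-z⟩)/√2, so ⟨+x|ψ⟩ = (2i) / (√2·√12).
P = |2i|² / 24 = 4/24.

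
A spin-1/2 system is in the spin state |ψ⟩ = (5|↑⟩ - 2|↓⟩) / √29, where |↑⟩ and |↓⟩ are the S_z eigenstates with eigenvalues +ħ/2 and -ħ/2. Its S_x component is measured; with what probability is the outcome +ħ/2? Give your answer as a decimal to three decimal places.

|+x⟩ = (|↑⟩ + |↓⟩)/√2, so ⟨+x|ψ⟩ = (3) / (√2·√29).
P = |3|² / 58 = 9/58.

0.155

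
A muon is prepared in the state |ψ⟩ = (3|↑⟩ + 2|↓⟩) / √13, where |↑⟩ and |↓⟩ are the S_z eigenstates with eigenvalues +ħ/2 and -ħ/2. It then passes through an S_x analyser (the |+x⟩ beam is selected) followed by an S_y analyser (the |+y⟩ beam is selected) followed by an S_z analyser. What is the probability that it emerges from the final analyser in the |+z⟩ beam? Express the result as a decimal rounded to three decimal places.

First analyser (S_x): P(|+x⟩) = |⟨+x|ψ⟩|² = 25/26.
After stage 1 the state is |+x⟩; P(|+y⟩) = |⟨+y|+x⟩|² = 1/2.
After stage 2 the state is |+y⟩; P(|+z⟩) = |⟨+z|+y⟩|² = 1/2.
Joint probability = 25/26 × 1/2 × 1/2 = 0.240.

0.240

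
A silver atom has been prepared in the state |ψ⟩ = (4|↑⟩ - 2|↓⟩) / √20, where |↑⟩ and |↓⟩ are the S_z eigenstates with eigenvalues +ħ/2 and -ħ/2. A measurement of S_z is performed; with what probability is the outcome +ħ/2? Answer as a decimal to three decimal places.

The +ħ/2 outcome corresponds to |↑⟩. Its amplitude in |ψ⟩ is 4/√20.
P = |4|² / 20 = 16/20.

0.800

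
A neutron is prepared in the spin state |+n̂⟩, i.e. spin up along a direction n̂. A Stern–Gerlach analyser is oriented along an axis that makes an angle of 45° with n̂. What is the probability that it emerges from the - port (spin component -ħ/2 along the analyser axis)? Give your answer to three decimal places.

0.146

For spin-½, the probability of finding spin-up along an axis at angle θ to the initial spin direction is cos²(θ/2); spin-down is sin²(θ/2).
θ = 45°, so P = sin²(22.5°) ≈ 0.146.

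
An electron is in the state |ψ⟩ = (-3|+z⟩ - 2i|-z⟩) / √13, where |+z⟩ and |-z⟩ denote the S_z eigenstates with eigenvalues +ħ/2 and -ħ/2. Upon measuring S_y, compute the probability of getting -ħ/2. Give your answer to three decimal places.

|-y⟩ = (|+z⟩ - i|-z⟩)/√2, so ⟨-y|ψ⟩ = (-1) / (√2·√13).
P = |-1|² / 26 = 1/26.

0.038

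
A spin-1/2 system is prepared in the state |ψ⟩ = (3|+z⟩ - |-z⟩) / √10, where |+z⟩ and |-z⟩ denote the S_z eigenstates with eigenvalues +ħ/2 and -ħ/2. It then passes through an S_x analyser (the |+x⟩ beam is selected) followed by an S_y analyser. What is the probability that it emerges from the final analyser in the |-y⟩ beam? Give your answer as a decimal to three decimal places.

First analyser (S_x): P(|+x⟩) = |⟨+x|ψ⟩|² = 4/20.
After stage 1 the state is |+x⟩; P(|-y⟩) = |⟨-y|+x⟩|² = 1/2.
Joint probability = 4/20 × 1/2 = 0.100.

0.100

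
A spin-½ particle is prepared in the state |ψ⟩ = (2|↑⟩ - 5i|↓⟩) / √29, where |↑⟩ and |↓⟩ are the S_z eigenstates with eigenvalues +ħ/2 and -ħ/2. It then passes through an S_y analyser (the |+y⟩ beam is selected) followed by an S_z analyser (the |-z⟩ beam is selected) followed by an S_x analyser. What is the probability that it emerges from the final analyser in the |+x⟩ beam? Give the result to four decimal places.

0.0388

First analyser (S_y): P(|+y⟩) = |⟨+y|ψ⟩|² = 9/58.
After stage 1 the state is |+y⟩; P(|-z⟩) = |⟨-z|+y⟩|² = 1/2.
After stage 2 the state is |-z⟩; P(|+x⟩) = |⟨+x|-z⟩|² = 1/2.
Joint probability = 9/58 × 1/2 × 1/2 = 0.0388.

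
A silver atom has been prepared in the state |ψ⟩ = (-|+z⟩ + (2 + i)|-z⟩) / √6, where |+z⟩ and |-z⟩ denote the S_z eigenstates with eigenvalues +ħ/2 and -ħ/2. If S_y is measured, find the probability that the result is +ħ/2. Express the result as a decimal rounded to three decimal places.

|+y⟩ = (|+z⟩ + i|-z⟩)/√2, so ⟨+y|ψ⟩ = (-2i) / (√2·√6).
P = |-2i|² / 12 = 4/12.

0.333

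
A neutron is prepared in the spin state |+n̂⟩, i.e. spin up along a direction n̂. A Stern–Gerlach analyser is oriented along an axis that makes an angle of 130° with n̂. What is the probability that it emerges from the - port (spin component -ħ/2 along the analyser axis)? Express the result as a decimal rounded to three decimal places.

For spin-½, the probability of finding spin-up along an axis at angle θ to the initial spin direction is cos²(θ/2); spin-down is sin²(θ/2).
θ = 130°, so P = sin²(65°) ≈ 0.821.

0.821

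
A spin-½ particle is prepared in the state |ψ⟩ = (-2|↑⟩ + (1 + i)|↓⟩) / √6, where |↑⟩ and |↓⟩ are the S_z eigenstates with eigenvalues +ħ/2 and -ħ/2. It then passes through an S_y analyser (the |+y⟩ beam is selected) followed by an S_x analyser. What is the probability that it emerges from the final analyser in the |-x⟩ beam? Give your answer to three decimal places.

0.083

First analyser (S_y): P(|+y⟩) = |⟨+y|ψ⟩|² = 2/12.
After stage 1 the state is |+y⟩; P(|-x⟩) = |⟨-x|+y⟩|² = 1/2.
Joint probability = 2/12 × 1/2 = 0.083.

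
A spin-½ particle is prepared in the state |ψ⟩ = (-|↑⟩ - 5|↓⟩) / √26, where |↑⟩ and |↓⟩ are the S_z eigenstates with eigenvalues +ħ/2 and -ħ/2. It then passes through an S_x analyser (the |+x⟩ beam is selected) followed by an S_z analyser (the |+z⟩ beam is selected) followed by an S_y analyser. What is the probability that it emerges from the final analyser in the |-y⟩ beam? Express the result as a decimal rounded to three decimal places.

0.173

First analyser (S_x): P(|+x⟩) = |⟨+x|ψ⟩|² = 36/52.
After stage 1 the state is |+x⟩; P(|+z⟩) = |⟨+z|+x⟩|² = 1/2.
After stage 2 the state is |+z⟩; P(|-y⟩) = |⟨-y|+z⟩|² = 1/2.
Joint probability = 36/52 × 1/2 × 1/2 = 0.173.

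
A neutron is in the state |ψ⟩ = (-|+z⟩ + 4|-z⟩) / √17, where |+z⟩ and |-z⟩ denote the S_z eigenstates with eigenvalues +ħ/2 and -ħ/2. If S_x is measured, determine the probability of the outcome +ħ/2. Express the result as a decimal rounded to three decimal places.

0.265

|+x⟩ = (|+z⟩ + |-z⟩)/√2, so ⟨+x|ψ⟩ = (3) / (√2·√17).
P = |3|² / 34 = 9/34.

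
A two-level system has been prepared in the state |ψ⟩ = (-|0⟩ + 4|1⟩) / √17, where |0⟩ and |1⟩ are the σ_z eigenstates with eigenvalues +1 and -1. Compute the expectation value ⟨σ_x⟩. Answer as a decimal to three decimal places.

-0.471

⟨σ_x⟩ = 2 Re(a* b)/(|a|²+|b|²) with a = -1, b = 4.
a* b = -4, so ⟨σ_x⟩ = -8/17.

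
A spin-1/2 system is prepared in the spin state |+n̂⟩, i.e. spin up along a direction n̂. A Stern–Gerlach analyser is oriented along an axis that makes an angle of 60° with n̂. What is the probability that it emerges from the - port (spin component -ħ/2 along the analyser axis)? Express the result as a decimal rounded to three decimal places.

For spin-½, the probability of finding spin-up along an axis at angle θ to the initial spin direction is cos²(θ/2); spin-down is sin²(θ/2).
θ = 60°, so P = sin²(30°) ≈ 0.250.

0.250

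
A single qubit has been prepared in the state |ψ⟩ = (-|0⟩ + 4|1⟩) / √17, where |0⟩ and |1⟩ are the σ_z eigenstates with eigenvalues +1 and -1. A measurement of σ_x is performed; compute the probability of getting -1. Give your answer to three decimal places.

|-x⟩ = (|0⟩ - |1⟩)/√2, so ⟨-x|ψ⟩ = (-5) / (√2·√17).
P = |-5|² / 34 = 25/34.

0.735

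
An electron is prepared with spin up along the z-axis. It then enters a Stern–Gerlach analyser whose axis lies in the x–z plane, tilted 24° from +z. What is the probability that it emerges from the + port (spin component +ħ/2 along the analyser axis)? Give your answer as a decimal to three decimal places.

For spin-½, the probability of finding spin-up along an axis at angle θ to the initial spin direction is cos²(θ/2); spin-down is sin²(θ/2).
θ = 24°, so P = cos²(12°) ≈ 0.957.

0.957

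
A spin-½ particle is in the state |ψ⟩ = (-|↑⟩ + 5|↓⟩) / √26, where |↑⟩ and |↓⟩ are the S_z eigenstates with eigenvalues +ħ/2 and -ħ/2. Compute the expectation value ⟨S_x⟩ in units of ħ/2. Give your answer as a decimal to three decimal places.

⟨σ_x⟩ = 2 Re(a* b)/(|a|²+|b|²) with a = -1, b = 5.
a* b = -5, so ⟨σ_x⟩ = -10/26.
⟨S_x⟩ = (ħ/2)·⟨σ_x⟩.

-0.385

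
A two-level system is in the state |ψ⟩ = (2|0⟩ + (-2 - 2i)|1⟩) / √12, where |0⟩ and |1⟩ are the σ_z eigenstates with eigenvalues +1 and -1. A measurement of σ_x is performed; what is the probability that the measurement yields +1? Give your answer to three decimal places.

0.167

|+x⟩ = (|0⟩ + |1⟩)/√2, so ⟨+x|ψ⟩ = (-2i) / (√2·√12).
P = |-2i|² / 24 = 4/24.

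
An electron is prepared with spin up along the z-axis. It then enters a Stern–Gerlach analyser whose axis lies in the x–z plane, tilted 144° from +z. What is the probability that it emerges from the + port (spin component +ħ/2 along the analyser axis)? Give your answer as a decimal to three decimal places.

For spin-½, the probability of finding spin-up along an axis at angle θ to the initial spin direction is cos²(θ/2); spin-down is sin²(θ/2).
θ = 144°, so P = cos²(72°) ≈ 0.095.

0.095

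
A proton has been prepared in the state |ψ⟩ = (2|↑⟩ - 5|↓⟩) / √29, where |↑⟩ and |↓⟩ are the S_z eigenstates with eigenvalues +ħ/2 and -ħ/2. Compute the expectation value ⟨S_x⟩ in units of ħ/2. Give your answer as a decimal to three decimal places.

⟨σ_x⟩ = 2 Re(a* b)/(|a|²+|b|²) with a = 2, b = -5.
a* b = -10, so ⟨σ_x⟩ = -20/29.
⟨S_x⟩ = (ħ/2)·⟨σ_x⟩.

-0.690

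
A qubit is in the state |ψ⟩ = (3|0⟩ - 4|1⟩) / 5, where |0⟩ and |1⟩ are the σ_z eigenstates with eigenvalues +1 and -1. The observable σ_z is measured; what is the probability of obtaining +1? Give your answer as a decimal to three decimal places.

The +1 outcome corresponds to |0⟩. Its amplitude in |ψ⟩ is 3/5.
P = |3|² / 25 = 9/25.

0.360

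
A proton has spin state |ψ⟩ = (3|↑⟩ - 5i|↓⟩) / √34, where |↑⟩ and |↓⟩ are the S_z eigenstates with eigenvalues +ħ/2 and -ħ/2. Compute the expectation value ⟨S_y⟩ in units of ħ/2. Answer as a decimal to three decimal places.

⟨σ_y⟩ = 2 Im(a* b)/(|a|²+|b|²) with a = 3, b = -5i.
a* b = -15i, so ⟨σ_y⟩ = -30/34.
⟨S_y⟩ = (ħ/2)·⟨σ_y⟩.

-0.882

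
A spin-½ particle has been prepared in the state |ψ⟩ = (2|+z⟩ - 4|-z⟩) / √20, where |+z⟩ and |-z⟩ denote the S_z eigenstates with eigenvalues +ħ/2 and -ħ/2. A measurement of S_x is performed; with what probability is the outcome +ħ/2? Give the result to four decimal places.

0.1000

|+x⟩ = (|+z⟩ + |-z⟩)/√2, so ⟨+x|ψ⟩ = (-2) / (√2·√20).
P = |-2|² / 40 = 4/40.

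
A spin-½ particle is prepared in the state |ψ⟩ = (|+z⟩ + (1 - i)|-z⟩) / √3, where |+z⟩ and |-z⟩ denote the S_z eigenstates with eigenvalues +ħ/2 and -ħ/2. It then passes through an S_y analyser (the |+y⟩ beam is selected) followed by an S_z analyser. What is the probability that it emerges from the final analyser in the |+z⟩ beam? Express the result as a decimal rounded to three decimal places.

0.083

First analyser (S_y): P(|+y⟩) = |⟨+y|ψ⟩|² = 1/6.
After stage 1 the state is |+y⟩; P(|+z⟩) = |⟨+z|+y⟩|² = 1/2.
Joint probability = 1/6 × 1/2 = 0.083.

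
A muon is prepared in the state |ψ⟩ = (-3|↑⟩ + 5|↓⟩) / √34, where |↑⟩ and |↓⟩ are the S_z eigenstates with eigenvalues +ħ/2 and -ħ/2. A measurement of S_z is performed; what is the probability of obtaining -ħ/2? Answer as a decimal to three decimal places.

0.735

The -ħ/2 outcome corresponds to |↓⟩. Its amplitude in |ψ⟩ is 5/√34.
P = |5|² / 34 = 25/34.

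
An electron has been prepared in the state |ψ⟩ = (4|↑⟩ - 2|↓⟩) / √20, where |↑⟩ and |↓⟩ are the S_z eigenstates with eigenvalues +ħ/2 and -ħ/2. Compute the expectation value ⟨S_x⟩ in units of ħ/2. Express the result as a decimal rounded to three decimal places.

-0.800

⟨σ_x⟩ = 2 Re(a* b)/(|a|²+|b|²) with a = 4, b = -2.
a* b = -8, so ⟨σ_x⟩ = -16/20.
⟨S_x⟩ = (ħ/2)·⟨σ_x⟩.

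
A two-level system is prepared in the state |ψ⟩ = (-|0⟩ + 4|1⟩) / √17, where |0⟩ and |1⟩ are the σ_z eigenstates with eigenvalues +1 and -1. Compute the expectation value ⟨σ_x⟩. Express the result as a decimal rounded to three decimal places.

⟨σ_x⟩ = 2 Re(a* b)/(|a|²+|b|²) with a = -1, b = 4.
a* b = -4, so ⟨σ_x⟩ = -8/17.

-0.471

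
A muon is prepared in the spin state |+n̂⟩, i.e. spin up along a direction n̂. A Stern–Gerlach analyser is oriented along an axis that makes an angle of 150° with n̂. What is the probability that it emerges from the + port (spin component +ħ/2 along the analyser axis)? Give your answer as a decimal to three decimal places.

For spin-½, the probability of finding spin-up along an axis at angle θ to the initial spin direction is cos²(θ/2); spin-down is sin²(θ/2).
θ = 150°, so P = cos²(75°) ≈ 0.067.

0.067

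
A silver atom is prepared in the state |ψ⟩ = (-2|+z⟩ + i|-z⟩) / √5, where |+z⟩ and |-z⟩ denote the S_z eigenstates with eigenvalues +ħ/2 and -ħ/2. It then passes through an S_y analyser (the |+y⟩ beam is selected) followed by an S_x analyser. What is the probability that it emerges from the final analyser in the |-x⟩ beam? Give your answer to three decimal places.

0.050

First analyser (S_y): P(|+y⟩) = |⟨+y|ψ⟩|² = 1/10.
After stage 1 the state is |+y⟩; P(|-x⟩) = |⟨-x|+y⟩|² = 1/2.
Joint probability = 1/10 × 1/2 = 0.050.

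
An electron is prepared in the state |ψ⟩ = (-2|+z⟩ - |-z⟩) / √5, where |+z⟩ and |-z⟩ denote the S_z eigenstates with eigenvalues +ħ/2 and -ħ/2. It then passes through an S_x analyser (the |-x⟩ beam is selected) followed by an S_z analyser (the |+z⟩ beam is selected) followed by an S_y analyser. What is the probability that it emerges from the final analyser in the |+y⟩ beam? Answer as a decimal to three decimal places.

0.025

First analyser (S_x): P(|-x⟩) = |⟨-x|ψ⟩|² = 1/10.
After stage 1 the state is |-x⟩; P(|+z⟩) = |⟨+z|-x⟩|² = 1/2.
After stage 2 the state is |+z⟩; P(|+y⟩) = |⟨+y|+z⟩|² = 1/2.
Joint probability = 1/10 × 1/2 × 1/2 = 0.025.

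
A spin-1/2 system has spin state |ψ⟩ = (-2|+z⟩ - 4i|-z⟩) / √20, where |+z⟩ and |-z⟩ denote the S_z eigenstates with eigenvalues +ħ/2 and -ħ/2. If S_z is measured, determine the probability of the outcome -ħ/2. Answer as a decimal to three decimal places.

0.800

The -ħ/2 outcome corresponds to |-z⟩. Its amplitude in |ψ⟩ is -4i/√20.
P = |-4i|² / 20 = 16/20.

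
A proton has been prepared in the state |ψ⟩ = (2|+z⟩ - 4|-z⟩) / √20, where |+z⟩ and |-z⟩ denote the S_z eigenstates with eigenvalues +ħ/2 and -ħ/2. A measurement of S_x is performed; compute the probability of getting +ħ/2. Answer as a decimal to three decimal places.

0.100

|+x⟩ = (|+z⟩ + |-z⟩)/√2, so ⟨+x|ψ⟩ = (-2) / (√2·√20).
P = |-2|² / 40 = 4/40.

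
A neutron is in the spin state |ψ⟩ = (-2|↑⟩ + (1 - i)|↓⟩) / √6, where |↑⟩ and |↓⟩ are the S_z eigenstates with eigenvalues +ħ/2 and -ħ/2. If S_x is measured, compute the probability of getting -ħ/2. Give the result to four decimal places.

0.8333

|-x⟩ = (|↑⟩ - |↓⟩)/√2, so ⟨-x|ψ⟩ = (-3 + i) / (√2·√6).
P = |-3 + i|² / 12 = 10/12.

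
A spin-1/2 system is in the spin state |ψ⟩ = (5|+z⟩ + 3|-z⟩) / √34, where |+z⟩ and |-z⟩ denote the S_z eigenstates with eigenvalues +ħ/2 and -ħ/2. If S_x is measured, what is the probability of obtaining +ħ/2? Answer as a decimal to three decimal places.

|+x⟩ = (|+z⟩ + |-z⟩)/√2, so ⟨+x|ψ⟩ = (8) / (√2·√34).
P = |8|² / 68 = 64/68.

0.941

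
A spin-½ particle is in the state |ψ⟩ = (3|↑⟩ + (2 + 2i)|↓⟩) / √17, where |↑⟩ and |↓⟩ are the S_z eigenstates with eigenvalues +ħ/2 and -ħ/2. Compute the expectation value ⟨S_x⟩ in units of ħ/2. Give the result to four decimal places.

⟨σ_x⟩ = 2 Re(a* b)/(|a|²+|b|²) with a = 3, b = (2 + 2i).
a* b = (6 + 6i), so ⟨σ_x⟩ = 12/17.
⟨S_x⟩ = (ħ/2)·⟨σ_x⟩.

0.7059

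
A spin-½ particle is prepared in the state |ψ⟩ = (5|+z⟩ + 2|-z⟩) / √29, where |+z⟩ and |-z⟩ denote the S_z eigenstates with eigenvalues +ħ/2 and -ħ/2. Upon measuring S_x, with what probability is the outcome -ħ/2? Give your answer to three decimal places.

|-x⟩ = (|+z⟩ - |-z⟩)/√2, so ⟨-x|ψ⟩ = (3) / (√2·√29).
P = |3|² / 58 = 9/58.

0.155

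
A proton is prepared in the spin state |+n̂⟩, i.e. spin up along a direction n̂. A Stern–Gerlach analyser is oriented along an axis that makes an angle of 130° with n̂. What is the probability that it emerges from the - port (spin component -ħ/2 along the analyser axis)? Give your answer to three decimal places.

0.821

For spin-½, the probability of finding spin-up along an axis at angle θ to the initial spin direction is cos²(θ/2); spin-down is sin²(θ/2).
θ = 130°, so P = sin²(65°) ≈ 0.821.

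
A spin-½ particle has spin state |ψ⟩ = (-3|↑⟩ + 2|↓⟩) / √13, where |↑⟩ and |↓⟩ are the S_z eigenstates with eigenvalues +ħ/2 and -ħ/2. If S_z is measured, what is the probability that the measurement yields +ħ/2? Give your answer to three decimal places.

0.692

The +ħ/2 outcome corresponds to |↑⟩. Its amplitude in |ψ⟩ is -3/√13.
P = |-3|² / 13 = 9/13.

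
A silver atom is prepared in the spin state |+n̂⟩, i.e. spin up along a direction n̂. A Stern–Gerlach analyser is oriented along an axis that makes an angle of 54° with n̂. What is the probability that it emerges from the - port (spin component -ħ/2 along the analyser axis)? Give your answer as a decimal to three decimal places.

For spin-½, the probability of finding spin-up along an axis at angle θ to the initial spin direction is cos²(θ/2); spin-down is sin²(θ/2).
θ = 54°, so P = sin²(27°) ≈ 0.206.

0.206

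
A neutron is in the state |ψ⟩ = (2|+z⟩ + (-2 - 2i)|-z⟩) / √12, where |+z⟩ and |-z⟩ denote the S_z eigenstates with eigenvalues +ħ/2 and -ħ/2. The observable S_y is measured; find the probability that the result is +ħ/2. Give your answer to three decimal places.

0.167

|+y⟩ = (|+z⟩ + i|-z⟩)/√2, so ⟨+y|ψ⟩ = (2i) / (√2·√12).
P = |2i|² / 24 = 4/24.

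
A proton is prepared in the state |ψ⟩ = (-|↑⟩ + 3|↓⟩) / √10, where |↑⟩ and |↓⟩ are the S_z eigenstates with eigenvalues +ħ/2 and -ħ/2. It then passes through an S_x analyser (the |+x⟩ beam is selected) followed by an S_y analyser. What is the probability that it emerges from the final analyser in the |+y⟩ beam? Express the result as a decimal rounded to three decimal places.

0.100

First analyser (S_x): P(|+x⟩) = |⟨+x|ψ⟩|² = 4/20.
After stage 1 the state is |+x⟩; P(|+y⟩) = |⟨+y|+x⟩|² = 1/2.
Joint probability = 4/20 × 1/2 = 0.100.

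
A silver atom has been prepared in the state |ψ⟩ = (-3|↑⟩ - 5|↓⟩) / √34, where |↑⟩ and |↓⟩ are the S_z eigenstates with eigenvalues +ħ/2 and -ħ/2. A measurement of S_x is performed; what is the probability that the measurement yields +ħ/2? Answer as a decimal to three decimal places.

|+x⟩ = (|↑⟩ + |↓⟩)/√2, so ⟨+x|ψ⟩ = (-8) / (√2·√34).
P = |-8|² / 68 = 64/68.

0.941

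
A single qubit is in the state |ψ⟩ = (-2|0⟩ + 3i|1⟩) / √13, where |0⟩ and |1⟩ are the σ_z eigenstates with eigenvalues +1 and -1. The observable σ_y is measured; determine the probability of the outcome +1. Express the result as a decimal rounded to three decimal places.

|+y⟩ = (|0⟩ + i|1⟩)/√2, so ⟨+y|ψ⟩ = (1) / (√2·√13).
P = |1|² / 26 = 1/26.

0.038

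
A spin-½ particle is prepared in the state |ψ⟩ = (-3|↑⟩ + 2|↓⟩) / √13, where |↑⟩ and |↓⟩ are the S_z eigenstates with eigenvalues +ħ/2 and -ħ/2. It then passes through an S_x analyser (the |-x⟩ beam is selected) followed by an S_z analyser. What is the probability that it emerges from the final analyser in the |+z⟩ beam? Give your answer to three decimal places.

0.481

First analyser (S_x): P(|-x⟩) = |⟨-x|ψ⟩|² = 25/26.
After stage 1 the state is |-x⟩; P(|+z⟩) = |⟨+z|-x⟩|² = 1/2.
Joint probability = 25/26 × 1/2 = 0.481.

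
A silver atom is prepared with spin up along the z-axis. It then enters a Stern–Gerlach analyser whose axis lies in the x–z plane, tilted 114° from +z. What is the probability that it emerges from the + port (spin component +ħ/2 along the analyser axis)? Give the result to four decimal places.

0.2966

For spin-½, the probability of finding spin-up along an axis at angle θ to the initial spin direction is cos²(θ/2); spin-down is sin²(θ/2).
θ = 114°, so P = cos²(57°) ≈ 0.2966.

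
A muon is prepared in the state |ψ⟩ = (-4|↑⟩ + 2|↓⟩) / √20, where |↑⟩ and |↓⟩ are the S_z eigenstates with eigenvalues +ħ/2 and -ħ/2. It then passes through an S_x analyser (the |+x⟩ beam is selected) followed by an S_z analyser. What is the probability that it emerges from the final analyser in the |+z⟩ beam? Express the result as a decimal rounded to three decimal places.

First analyser (S_x): P(|+x⟩) = |⟨+x|ψ⟩|² = 4/40.
After stage 1 the state is |+x⟩; P(|+z⟩) = |⟨+z|+x⟩|² = 1/2.
Joint probability = 4/40 × 1/2 = 0.050.

0.050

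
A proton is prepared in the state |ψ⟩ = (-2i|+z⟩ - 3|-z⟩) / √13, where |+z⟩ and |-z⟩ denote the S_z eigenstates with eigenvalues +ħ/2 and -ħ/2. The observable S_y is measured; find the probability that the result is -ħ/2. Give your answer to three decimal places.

|-y⟩ = (|+z⟩ - i|-z⟩)/√2, so ⟨-y|ψ⟩ = (-5i) / (√2·√13).
P = |-5i|² / 26 = 25/26.

0.962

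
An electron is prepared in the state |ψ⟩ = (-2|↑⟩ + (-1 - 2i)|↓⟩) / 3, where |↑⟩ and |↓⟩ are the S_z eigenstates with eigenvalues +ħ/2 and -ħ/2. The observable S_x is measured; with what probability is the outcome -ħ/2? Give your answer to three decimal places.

|-x⟩ = (|↑⟩ - |↓⟩)/√2, so ⟨-x|ψ⟩ = (-1 + 2i) / (√2·3).
P = |-1 + 2i|² / 18 = 5/18.

0.278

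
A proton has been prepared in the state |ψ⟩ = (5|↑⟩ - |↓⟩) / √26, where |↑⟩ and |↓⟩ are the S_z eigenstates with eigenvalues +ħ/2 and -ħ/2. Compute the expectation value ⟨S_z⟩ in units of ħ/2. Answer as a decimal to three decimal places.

0.923

⟨σ_z⟩ = |a|² - |b|² divided by |a|²+|b|², with a, b the |↑⟩, |↓⟩ amplitudes.
= (25 - 1)/26 = 24/26.
⟨S_z⟩ = (ħ/2)·⟨σ_z⟩.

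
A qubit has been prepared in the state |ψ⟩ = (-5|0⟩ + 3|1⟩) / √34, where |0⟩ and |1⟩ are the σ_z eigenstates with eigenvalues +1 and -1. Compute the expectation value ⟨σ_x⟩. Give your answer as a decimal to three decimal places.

⟨σ_x⟩ = 2 Re(a* b)/(|a|²+|b|²) with a = -5, b = 3.
a* b = -15, so ⟨σ_x⟩ = -30/34.

-0.882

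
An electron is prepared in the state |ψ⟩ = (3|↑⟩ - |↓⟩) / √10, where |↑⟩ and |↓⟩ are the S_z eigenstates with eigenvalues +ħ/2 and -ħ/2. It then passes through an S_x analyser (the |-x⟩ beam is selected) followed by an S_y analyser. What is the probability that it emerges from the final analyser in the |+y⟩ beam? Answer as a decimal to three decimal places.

0.400

First analyser (S_x): P(|-x⟩) = |⟨-x|ψ⟩|² = 16/20.
After stage 1 the state is |-x⟩; P(|+y⟩) = |⟨+y|-x⟩|² = 1/2.
Joint probability = 16/20 × 1/2 = 0.400.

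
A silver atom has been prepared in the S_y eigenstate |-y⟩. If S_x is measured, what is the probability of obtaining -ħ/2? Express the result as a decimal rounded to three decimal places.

In the S_z basis, |-y⟩ = (|+z⟩ - i|-z⟩)/√2 and |-x⟩ = (|+z⟩ - |-z⟩)/√2.
|⟨-x|-y⟩|² = 1/2.

0.500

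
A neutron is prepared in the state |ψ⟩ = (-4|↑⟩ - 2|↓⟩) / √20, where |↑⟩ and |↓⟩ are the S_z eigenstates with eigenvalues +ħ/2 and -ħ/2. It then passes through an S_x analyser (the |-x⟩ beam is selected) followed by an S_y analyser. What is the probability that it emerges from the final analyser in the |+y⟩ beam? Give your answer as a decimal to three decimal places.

First analyser (S_x): P(|-x⟩) = |⟨-x|ψ⟩|² = 4/40.
After stage 1 the state is |-x⟩; P(|+y⟩) = |⟨+y|-x⟩|² = 1/2.
Joint probability = 4/40 × 1/2 = 0.050.

0.050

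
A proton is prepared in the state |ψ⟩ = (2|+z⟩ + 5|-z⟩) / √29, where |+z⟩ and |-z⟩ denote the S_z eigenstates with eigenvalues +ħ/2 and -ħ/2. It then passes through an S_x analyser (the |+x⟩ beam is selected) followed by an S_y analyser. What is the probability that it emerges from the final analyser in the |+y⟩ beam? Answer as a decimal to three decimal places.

0.422

First analyser (S_x): P(|+x⟩) = |⟨+x|ψ⟩|² = 49/58.
After stage 1 the state is |+x⟩; P(|+y⟩) = |⟨+y|+x⟩|² = 1/2.
Joint probability = 49/58 × 1/2 = 0.422.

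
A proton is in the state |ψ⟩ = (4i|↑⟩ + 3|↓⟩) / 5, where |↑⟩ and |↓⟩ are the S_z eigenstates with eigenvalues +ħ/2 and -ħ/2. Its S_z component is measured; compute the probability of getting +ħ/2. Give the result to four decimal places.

0.6400

The +ħ/2 outcome corresponds to |↑⟩. Its amplitude in |ψ⟩ is 4i/5.
P = |4i|² / 25 = 16/25.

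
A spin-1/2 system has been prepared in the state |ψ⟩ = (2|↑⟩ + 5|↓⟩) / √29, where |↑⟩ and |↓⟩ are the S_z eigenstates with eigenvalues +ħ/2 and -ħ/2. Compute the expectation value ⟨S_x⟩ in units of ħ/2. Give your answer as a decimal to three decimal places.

0.690

⟨σ_x⟩ = 2 Re(a* b)/(|a|²+|b|²) with a = 2, b = 5.
a* b = 10, so ⟨σ_x⟩ = 20/29.
⟨S_x⟩ = (ħ/2)·⟨σ_x⟩.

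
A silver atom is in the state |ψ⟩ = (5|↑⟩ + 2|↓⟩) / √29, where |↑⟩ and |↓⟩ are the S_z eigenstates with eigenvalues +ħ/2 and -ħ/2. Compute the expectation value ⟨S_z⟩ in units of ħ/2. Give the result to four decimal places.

⟨σ_z⟩ = |a|² - |b|² divided by |a|²+|b|², with a, b the |↑⟩, |↓⟩ amplitudes.
= (25 - 4)/29 = 21/29.
⟨S_z⟩ = (ħ/2)·⟨σ_z⟩.

0.7241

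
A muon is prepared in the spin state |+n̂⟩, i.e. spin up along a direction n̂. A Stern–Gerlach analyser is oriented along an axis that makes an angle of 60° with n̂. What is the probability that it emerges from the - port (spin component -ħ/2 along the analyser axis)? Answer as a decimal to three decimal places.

For spin-½, the probability of finding spin-up along an axis at angle θ to the initial spin direction is cos²(θ/2); spin-down is sin²(θ/2).
θ = 60°, so P = sin²(30°) ≈ 0.250.

0.250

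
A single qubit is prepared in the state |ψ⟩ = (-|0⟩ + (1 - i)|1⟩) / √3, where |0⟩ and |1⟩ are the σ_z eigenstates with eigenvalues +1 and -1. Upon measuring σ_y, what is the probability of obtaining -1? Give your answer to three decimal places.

|-y⟩ = (|0⟩ - i|1⟩)/√2, so ⟨-y|ψ⟩ = (i) / (√2·√3).
P = |i|² / 6 = 1/6.

0.167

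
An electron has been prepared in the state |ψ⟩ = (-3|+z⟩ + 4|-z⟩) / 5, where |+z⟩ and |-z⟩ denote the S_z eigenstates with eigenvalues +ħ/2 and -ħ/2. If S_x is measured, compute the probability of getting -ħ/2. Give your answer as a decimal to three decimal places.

|-x⟩ = (|+z⟩ - |-z⟩)/√2, so ⟨-x|ψ⟩ = (-7) / (√2·5).
P = |-7|² / 50 = 49/50.

0.980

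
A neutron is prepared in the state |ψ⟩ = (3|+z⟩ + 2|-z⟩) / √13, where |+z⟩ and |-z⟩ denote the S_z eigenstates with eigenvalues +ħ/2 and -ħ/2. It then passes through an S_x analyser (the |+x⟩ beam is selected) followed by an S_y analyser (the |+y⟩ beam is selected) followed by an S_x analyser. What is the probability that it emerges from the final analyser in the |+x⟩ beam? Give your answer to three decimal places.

0.240

First analyser (S_x): P(|+x⟩) = |⟨+x|ψ⟩|² = 25/26.
After stage 1 the state is |+x⟩; P(|+y⟩) = |⟨+y|+x⟩|² = 1/2.
After stage 2 the state is |+y⟩; P(|+x⟩) = |⟨+x|+y⟩|² = 1/2.
Joint probability = 25/26 × 1/2 × 1/2 = 0.240.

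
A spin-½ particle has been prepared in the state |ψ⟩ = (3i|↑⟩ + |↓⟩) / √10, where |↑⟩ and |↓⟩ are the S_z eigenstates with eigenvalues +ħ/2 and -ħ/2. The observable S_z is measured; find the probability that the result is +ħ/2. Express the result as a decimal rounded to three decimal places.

The +ħ/2 outcome corresponds to |↑⟩. Its amplitude in |ψ⟩ is 3i/√10.
P = |3i|² / 10 = 9/10.

0.900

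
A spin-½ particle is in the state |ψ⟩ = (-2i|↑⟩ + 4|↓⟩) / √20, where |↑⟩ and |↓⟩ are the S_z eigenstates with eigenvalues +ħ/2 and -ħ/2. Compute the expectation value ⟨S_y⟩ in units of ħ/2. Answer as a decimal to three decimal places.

0.800

⟨σ_y⟩ = 2 Im(a* b)/(|a|²+|b|²) with a = -2i, b = 4.
a* b = 8i, so ⟨σ_y⟩ = 16/20.
⟨S_y⟩ = (ħ/2)·⟨σ_y⟩.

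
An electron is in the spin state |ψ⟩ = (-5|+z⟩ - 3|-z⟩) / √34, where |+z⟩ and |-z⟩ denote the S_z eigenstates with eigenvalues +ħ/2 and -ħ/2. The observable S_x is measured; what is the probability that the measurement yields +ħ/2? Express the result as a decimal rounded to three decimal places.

|+x⟩ = (|+z⟩ + |-z⟩)/√2, so ⟨+x|ψ⟩ = (-8) / (√2·√34).
P = |-8|² / 68 = 64/68.

0.941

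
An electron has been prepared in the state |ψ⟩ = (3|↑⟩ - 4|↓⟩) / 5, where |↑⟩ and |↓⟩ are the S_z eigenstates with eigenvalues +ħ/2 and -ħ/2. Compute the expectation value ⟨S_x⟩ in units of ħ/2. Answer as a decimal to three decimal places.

⟨σ_x⟩ = 2 Re(a* b)/(|a|²+|b|²) with a = 3, b = -4.
a* b = -12, so ⟨σ_x⟩ = -24/25.
⟨S_x⟩ = (ħ/2)·⟨σ_x⟩.

-0.960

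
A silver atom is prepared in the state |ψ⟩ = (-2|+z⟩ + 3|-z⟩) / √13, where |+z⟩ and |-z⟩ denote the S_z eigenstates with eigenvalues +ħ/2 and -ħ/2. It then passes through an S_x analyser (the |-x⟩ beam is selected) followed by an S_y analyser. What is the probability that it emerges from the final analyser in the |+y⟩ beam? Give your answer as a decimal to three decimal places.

0.481

First analyser (S_x): P(|-x⟩) = |⟨-x|ψ⟩|² = 25/26.
After stage 1 the state is |-x⟩; P(|+y⟩) = |⟨+y|-x⟩|² = 1/2.
Joint probability = 25/26 × 1/2 = 0.481.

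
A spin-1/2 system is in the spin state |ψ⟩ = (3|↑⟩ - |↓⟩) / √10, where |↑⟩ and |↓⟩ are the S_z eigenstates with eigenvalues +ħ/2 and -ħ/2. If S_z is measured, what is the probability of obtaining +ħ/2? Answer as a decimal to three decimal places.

0.900

The +ħ/2 outcome corresponds to |↑⟩. Its amplitude in |ψ⟩ is 3/√10.
P = |3|² / 10 = 9/10.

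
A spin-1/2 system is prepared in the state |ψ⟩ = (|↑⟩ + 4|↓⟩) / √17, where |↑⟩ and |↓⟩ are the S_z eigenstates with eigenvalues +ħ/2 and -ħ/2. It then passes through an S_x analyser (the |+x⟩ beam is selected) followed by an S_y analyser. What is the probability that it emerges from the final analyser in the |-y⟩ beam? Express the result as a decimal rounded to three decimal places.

0.368

First analyser (S_x): P(|+x⟩) = |⟨+x|ψ⟩|² = 25/34.
After stage 1 the state is |+x⟩; P(|-y⟩) = |⟨-y|+x⟩|² = 1/2.
Joint probability = 25/34 × 1/2 = 0.368.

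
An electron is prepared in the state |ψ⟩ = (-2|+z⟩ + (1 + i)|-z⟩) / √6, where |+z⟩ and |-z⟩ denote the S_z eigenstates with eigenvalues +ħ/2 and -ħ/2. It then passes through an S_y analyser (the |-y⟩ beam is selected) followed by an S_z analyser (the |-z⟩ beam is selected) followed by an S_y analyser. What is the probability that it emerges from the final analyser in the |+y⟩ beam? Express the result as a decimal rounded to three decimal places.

0.208

First analyser (S_y): P(|-y⟩) = |⟨-y|ψ⟩|² = 10/12.
After stage 1 the state is |-y⟩; P(|-z⟩) = |⟨-z|-y⟩|² = 1/2.
After stage 2 the state is |-z⟩; P(|+y⟩) = |⟨+y|-z⟩|² = 1/2.
Joint probability = 10/12 × 1/2 × 1/2 = 0.208.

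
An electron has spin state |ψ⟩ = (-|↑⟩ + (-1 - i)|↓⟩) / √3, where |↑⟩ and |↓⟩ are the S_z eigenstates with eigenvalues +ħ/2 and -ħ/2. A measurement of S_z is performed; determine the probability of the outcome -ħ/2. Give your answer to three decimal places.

The -ħ/2 outcome corresponds to |↓⟩. Its amplitude in |ψ⟩ is (-1 - i)/√3.
P = |-1 - i|² / 3 = 2/3.

0.667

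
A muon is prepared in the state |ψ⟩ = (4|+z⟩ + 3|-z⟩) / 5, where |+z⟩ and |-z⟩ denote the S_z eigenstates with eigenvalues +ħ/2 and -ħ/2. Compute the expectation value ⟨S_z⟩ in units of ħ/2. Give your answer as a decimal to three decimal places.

⟨σ_z⟩ = |a|² - |b|² divided by |a|²+|b|², with a, b the |+z⟩, |-z⟩ amplitudes.
= (16 - 9)/25 = 7/25.
⟨S_z⟩ = (ħ/2)·⟨σ_z⟩.

0.280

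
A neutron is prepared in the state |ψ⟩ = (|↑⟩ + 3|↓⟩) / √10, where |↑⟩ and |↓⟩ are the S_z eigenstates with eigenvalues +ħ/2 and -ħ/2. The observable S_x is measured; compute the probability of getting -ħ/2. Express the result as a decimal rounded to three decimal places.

0.200

|-x⟩ = (|↑⟩ - |↓⟩)/√2, so ⟨-x|ψ⟩ = (-2) / (√2·√10).
P = |-2|² / 20 = 4/20.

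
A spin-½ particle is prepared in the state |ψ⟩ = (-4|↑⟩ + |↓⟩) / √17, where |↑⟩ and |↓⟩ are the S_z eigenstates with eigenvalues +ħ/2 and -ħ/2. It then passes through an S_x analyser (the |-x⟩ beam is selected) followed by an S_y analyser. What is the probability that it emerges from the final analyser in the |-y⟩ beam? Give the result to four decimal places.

0.3676

First analyser (S_x): P(|-x⟩) = |⟨-x|ψ⟩|² = 25/34.
After stage 1 the state is |-x⟩; P(|-y⟩) = |⟨-y|-x⟩|² = 1/2.
Joint probability = 25/34 × 1/2 = 0.3676.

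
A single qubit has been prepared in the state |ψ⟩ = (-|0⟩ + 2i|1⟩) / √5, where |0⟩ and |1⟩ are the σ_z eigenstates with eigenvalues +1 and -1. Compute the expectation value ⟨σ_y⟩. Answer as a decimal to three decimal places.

-0.800

⟨σ_y⟩ = 2 Im(a* b)/(|a|²+|b|²) with a = -1, b = 2i.
a* b = -2i, so ⟨σ_y⟩ = -4/5.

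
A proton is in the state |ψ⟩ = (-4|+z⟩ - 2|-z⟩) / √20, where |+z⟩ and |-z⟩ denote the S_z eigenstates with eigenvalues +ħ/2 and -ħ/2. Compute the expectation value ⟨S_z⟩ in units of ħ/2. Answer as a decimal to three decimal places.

⟨σ_z⟩ = |a|² - |b|² divided by |a|²+|b|², with a, b the |+z⟩, |-z⟩ amplitudes.
= (16 - 4)/20 = 12/20.
⟨S_z⟩ = (ħ/2)·⟨σ_z⟩.

0.600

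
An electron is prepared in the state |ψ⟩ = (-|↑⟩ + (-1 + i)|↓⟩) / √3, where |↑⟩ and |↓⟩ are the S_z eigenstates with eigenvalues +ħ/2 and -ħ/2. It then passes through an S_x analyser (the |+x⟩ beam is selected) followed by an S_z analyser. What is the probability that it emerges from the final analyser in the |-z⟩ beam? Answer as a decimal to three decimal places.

0.417

First analyser (S_x): P(|+x⟩) = |⟨+x|ψ⟩|² = 5/6.
After stage 1 the state is |+x⟩; P(|-z⟩) = |⟨-z|+x⟩|² = 1/2.
Joint probability = 5/6 × 1/2 = 0.417.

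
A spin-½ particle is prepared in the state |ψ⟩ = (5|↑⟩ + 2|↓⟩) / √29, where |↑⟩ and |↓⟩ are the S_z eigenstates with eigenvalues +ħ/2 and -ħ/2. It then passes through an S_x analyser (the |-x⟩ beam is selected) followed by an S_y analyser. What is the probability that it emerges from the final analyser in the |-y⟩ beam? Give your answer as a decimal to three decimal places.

0.078

First analyser (S_x): P(|-x⟩) = |⟨-x|ψ⟩|² = 9/58.
After stage 1 the state is |-x⟩; P(|-y⟩) = |⟨-y|-x⟩|² = 1/2.
Joint probability = 9/58 × 1/2 = 0.078.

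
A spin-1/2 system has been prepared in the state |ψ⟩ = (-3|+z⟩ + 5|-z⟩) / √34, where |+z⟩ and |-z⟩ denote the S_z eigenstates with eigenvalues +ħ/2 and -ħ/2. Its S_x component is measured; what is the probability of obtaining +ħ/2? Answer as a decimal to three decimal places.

0.059

|+x⟩ = (|+z⟩ + |-z⟩)/√2, so ⟨+x|ψ⟩ = (2) / (√2·√34).
P = |2|² / 68 = 4/68.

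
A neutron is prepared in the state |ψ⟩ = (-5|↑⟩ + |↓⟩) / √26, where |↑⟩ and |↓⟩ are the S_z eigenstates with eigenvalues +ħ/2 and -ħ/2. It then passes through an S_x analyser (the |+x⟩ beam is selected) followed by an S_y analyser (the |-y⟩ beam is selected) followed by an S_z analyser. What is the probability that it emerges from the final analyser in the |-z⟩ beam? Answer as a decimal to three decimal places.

First analyser (S_x): P(|+x⟩) = |⟨+x|ψ⟩|² = 16/52.
After stage 1 the state is |+x⟩; P(|-y⟩) = |⟨-y|+x⟩|² = 1/2.
After stage 2 the state is |-y⟩; P(|-z⟩) = |⟨-z|-y⟩|² = 1/2.
Joint probability = 16/52 × 1/2 × 1/2 = 0.077.

0.077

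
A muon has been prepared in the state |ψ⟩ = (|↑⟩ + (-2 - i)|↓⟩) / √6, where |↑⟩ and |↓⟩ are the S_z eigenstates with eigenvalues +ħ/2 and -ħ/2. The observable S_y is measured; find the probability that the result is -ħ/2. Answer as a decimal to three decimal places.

0.667

|-y⟩ = (|↑⟩ - i|↓⟩)/√2, so ⟨-y|ψ⟩ = (2 - 2i) / (√2·√6).
P = |2 - 2i|² / 12 = 8/12.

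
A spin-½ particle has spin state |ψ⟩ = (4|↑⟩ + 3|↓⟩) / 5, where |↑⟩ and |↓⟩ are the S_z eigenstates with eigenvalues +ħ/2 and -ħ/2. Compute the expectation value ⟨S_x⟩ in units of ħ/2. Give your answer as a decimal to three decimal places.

0.960

⟨σ_x⟩ = 2 Re(a* b)/(|a|²+|b|²) with a = 4, b = 3.
a* b = 12, so ⟨σ_x⟩ = 24/25.
⟨S_x⟩ = (ħ/2)·⟨σ_x⟩.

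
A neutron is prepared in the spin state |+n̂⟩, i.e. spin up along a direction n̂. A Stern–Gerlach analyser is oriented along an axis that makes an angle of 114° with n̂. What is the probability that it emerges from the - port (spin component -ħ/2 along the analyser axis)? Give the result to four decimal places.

For spin-½, the probability of finding spin-up along an axis at angle θ to the initial spin direction is cos²(θ/2); spin-down is sin²(θ/2).
θ = 114°, so P = sin²(57°) ≈ 0.7034.

0.7034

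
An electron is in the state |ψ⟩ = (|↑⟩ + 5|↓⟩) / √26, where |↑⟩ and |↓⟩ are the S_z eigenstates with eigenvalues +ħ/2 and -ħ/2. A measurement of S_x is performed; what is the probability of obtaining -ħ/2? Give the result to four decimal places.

|-x⟩ = (|↑⟩ - |↓⟩)/√2, so ⟨-x|ψ⟩ = (-4) / (√2·√26).
P = |-4|² / 52 = 16/52.

0.3077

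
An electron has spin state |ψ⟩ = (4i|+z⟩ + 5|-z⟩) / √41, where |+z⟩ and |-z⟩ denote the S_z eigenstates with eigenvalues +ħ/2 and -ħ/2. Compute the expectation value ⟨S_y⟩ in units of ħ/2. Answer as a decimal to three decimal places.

⟨σ_y⟩ = 2 Im(a* b)/(|a|²+|b|²) with a = 4i, b = 5.
a* b = -20i, so ⟨σ_y⟩ = -40/41.
⟨S_y⟩ = (ħ/2)·⟨σ_y⟩.

-0.976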